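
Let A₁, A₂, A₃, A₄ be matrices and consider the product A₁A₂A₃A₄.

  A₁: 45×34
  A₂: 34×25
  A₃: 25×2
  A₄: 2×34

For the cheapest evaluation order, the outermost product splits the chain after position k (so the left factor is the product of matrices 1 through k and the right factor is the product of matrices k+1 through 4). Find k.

Adjacent pairs: A₁A₂ = 45·34·25 = 38250; A₂A₃ = 34·25·2 = 1700; A₃A₄ = 25·2·34 = 1700.
Length 3: A₁..A₃: k=1: 0+1700+45·34·2=4760; k=2: 38250+0+45·25·2=40500 → min 4760 | A₂..A₄: k=2: 0+1700+34·25·34=30600; k=3: 1700+0+34·2·34=4012 → min 4012.
Top-level splits: k=1: (A₁..A₁)·(A₂..A₄) → 0+4012+45·34·34 = 56032; k=2: (A₁..A₂)·(A₃..A₄) → 38250+1700+45·25·34 = 78200; k=3: (A₁..A₃)·(A₄..A₄) → 4760+0+45·2·34 = 7820.
Best split is after A₃, i.e. k = 3.

3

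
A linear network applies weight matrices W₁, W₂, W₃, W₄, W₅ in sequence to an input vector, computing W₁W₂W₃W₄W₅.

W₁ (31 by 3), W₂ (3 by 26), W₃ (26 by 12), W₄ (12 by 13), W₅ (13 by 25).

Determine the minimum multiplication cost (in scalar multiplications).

4704

Adjacent pairs: W₁W₂ = 31·3·26 = 2418; W₂W₃ = 3·26·12 = 936; W₃W₄ = 26·12·13 = 4056; W₄W₅ = 12·13·25 = 3900.
Length 3: W₁..W₃: k=1: 0+936+31·3·12=2052; k=2: 2418+0+31·26·12=12090 → min 2052 | W₂..W₄: k=2: 0+4056+3·26·13=5070; k=3: 936+0+3·12·13=1404 → min 1404 | W₃..W₅: k=3: 0+3900+26·12·25=11700; k=4: 4056+0+26·13·25=12506 → min 11700.
Length 4: W₁..W₄: k=1: 0+1404+31·3·13=2613; k=2: 2418+4056+31·26·13=16952; k=3: 2052+0+31·12·13=6888 → min 2613 | W₂..W₅: k=2: 0+11700+3·26·25=13650; k=3: 936+3900+3·12·25=5736; k=4: 1404+0+3·13·25=2379 → min 2379.
Length 5: W₁..W₅: k=1: 0+2379+31·3·25=4704; k=2: 2418+11700+31·26·25=34268; k=3: 2052+3900+31·12·25=15252; k=4: 2613+0+31·13·25=12688 → min 4704.
Optimal order: (W₁(((W₂W₃)W₄)W₅)) with cost 4704.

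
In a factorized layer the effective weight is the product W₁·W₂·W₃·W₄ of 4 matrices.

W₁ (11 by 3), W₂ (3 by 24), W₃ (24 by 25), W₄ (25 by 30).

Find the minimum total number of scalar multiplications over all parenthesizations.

5040

Adjacent pairs: W₁W₂ = 11·3·24 = 792; W₂W₃ = 3·24·25 = 1800; W₃W₄ = 24·25·30 = 18000.
Length 3: W₁..W₃: k=1: 0+1800+11·3·25=2625; k=2: 792+0+11·24·25=7392 → min 2625 | W₂..W₄: k=2: 0+18000+3·24·30=20160; k=3: 1800+0+3·25·30=4050 → min 4050.
Length 4: W₁..W₄: k=1: 0+4050+11·3·30=5040; k=2: 792+18000+11·24·30=26712; k=3: 2625+0+11·25·30=10875 → min 5040.
Optimal order: (W₁·((W₂·W₃)·W₄)) with cost 5040.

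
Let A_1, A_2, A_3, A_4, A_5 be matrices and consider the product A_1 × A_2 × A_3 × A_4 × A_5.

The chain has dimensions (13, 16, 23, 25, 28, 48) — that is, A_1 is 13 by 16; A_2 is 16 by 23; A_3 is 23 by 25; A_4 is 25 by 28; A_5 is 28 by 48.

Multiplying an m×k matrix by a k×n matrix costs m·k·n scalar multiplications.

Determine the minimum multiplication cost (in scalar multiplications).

38831

Adjacent pairs: A_1A_2 = 13·16·23 = 4784; A_2A_3 = 16·23·25 = 9200; A_3A_4 = 23·25·28 = 16100; A_4A_5 = 25·28·48 = 33600.
Length 3: A_1..A_3: k=1: 0+9200+13·16·25=14400; k=2: 4784+0+13·23·25=12259 → min 12259 | A_2..A_4: k=2: 0+16100+16·23·28=26404; k=3: 9200+0+16·25·28=20400 → min 20400 | A_3..A_5: k=3: 0+33600+23·25·48=61200; k=4: 16100+0+23·28·48=47012 → min 47012.
Length 4: A_1..A_4: k=1: 0+20400+13·16·28=26224; k=2: 4784+16100+13·23·28=29256; k=3: 12259+0+13·25·28=21359 → min 21359 | A_2..A_5: k=2: 0+47012+16·23·48=64676; k=3: 9200+33600+16·25·48=62000; k=4: 20400+0+16·28·48=41904 → min 41904.
Length 5: A_1..A_5: k=1: 0+41904+13·16·48=51888; k=2: 4784+47012+13·23·48=66148; k=3: 12259+33600+13·25·48=61459; k=4: 21359+0+13·28·48=38831 → min 38831.
Optimal order: ((((A_1 × A_2) × A_3) × A_4) × A_5) with cost 38831.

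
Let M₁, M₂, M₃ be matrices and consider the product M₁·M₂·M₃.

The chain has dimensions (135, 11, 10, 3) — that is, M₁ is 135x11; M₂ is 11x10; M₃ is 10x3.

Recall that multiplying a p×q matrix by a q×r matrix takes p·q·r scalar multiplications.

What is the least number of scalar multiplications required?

4785

Order (M₁·(M₂·M₃)): (M₂·M₃): 11×10 by 10×3 → 11×3, cost 11·10·3 = 330; (M₁·(M₂·M₃)): 135×11 by 11×3 → 135×3, cost 135·11·3 = 4455; cumulative 4785. Total 4785.
Order ((M₁·M₂)·M₃): (M₁·M₂): 135×11 by 11×10 → 135×10, cost 135·11·10 = 14850; ((M₁·M₂)·M₃): 135×10 by 10×3 → 135×3, cost 135·10·3 = 4050; cumulative 18900. Total 18900.
Minimum: 4785.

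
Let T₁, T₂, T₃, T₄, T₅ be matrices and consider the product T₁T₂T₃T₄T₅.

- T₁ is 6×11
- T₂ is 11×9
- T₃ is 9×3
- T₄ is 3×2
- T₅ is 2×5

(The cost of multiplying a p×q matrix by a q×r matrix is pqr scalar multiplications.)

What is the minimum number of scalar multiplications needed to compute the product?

Adjacent pairs: T₁T₂ = 6·11·9 = 594; T₂T₃ = 11·9·3 = 297; T₃T₄ = 9·3·2 = 54; T₄T₅ = 3·2·5 = 30.
Length 3: T₁..T₃: k=1: 0+297+6·11·3=495; k=2: 594+0+6·9·3=756 → min 495 | T₂..T₄: k=2: 0+54+11·9·2=252; k=3: 297+0+11·3·2=363 → min 252 | T₃..T₅: k=3: 0+30+9·3·5=165; k=4: 54+0+9·2·5=144 → min 144.
Length 4: T₁..T₄: k=1: 0+252+6·11·2=384; k=2: 594+54+6·9·2=756; k=3: 495+0+6·3·2=531 → min 384 | T₂..T₅: k=2: 0+144+11·9·5=639; k=3: 297+30+11·3·5=492; k=4: 252+0+11·2·5=362 → min 362.
Length 5: T₁..T₅: k=1: 0+362+6·11·5=692; k=2: 594+144+6·9·5=1008; k=3: 495+30+6·3·5=615; k=4: 384+0+6·2·5=444 → min 444.
Optimal order: ((T₁(T₂(T₃T₄)))T₅) with cost 444.

444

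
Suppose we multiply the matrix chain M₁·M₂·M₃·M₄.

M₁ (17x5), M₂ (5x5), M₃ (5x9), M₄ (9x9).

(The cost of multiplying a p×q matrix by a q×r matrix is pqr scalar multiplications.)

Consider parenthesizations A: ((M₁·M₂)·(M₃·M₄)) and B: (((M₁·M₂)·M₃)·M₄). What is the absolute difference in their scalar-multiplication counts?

Order A = ((M₁·M₂)·(M₃·M₄)): (M₁·M₂): 17×5 by 5×5 → 17×5, cost 17·5·5 = 425; (M₃·M₄): 5×9 by 9×9 → 5×9, cost 5·9·9 = 405; ((M₁·M₂)·(M₃·M₄)): 17×5 by 5×9 → 17×9, cost 17·5·9 = 765; cumulative 1595. Total 1595.
Order B = (((M₁·M₂)·M₃)·M₄): (M₁·M₂): 17×5 by 5×5 → 17×5, cost 17·5·5 = 425; ((M₁·M₂)·M₃): 17×5 by 5×9 → 17×9, cost 17·5·9 = 765; cumulative 1190; (((M₁·M₂)·M₃)·M₄): 17×9 by 9×9 → 17×9, cost 17·9·9 = 1377; cumulative 2567. Total 2567.
Difference: |1595 − 2567| = 972.

972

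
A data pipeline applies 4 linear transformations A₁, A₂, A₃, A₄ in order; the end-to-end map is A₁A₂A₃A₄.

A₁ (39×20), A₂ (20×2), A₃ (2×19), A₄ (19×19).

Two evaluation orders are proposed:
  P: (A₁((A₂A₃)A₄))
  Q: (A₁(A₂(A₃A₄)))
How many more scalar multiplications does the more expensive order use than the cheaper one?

6498

Order P = (A₁((A₂A₃)A₄)): (A₂A₃): 20×2 by 2×19 → 20×19, cost 20·2·19 = 760; ((A₂A₃)A₄): 20×19 by 19×19 → 20×19, cost 20·19·19 = 7220; cumulative 7980; (A₁((A₂A₃)A₄)): 39×20 by 20×19 → 39×19, cost 39·20·19 = 14820; cumulative 22800. Total 22800.
Order Q = (A₁(A₂(A₃A₄))): (A₃A₄): 2×19 by 19×19 → 2×19, cost 2·19·19 = 722; (A₂(A₃A₄)): 20×2 by 2×19 → 20×19, cost 20·2·19 = 760; cumulative 1482; (A₁(A₂(A₃A₄))): 39×20 by 20×19 → 39×19, cost 39·20·19 = 14820; cumulative 16302. Total 16302.
Difference: |22800 − 16302| = 6498.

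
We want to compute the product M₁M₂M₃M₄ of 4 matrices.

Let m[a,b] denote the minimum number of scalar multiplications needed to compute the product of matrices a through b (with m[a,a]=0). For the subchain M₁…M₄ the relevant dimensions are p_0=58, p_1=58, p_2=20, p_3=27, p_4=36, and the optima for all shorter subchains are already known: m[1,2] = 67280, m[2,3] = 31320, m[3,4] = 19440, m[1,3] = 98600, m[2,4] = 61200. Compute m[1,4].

m[1,4] = min over k∈[1,3] of m[1,k]+m[k+1,4]+p_{0}·p_k·p_{4}.
k=1: 0 + 61200 + 58·58·36 = 182304; k=2: 67280 + 19440 + 58·20·36 = 128480; k=3: 98600 + 0 + 58·27·36 = 154976.
Minimum: 128480 at k=2.

128480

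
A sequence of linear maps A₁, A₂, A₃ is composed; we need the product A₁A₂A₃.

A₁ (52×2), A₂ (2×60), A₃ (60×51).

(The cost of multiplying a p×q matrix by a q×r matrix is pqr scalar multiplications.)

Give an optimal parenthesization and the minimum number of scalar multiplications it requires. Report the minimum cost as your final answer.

(A₁(A₂A₃)): cost 11424.
((A₁A₂)A₃): cost 165360.
Optimal: (A₁(A₂A₃)) with cost 11424.

11424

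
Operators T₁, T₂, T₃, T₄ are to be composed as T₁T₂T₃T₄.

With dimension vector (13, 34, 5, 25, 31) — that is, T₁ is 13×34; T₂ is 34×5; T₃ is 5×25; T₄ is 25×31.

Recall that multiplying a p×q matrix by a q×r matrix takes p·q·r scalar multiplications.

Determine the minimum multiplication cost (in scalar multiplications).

Adjacent pairs: T₁T₂ = 13·34·5 = 2210; T₂T₃ = 34·5·25 = 4250; T₃T₄ = 5·25·31 = 3875.
Length 3: T₁..T₃: k=1: 0+4250+13·34·25=15300; k=2: 2210+0+13·5·25=3835 → min 3835 | T₂..T₄: k=2: 0+3875+34·5·31=9145; k=3: 4250+0+34·25·31=30600 → min 9145.
Length 4: T₁..T₄: k=1: 0+9145+13·34·31=22847; k=2: 2210+3875+13·5·31=8100; k=3: 3835+0+13·25·31=13910 → min 8100.
Optimal order: ((T₁T₂)(T₃T₄)) with cost 8100.

8100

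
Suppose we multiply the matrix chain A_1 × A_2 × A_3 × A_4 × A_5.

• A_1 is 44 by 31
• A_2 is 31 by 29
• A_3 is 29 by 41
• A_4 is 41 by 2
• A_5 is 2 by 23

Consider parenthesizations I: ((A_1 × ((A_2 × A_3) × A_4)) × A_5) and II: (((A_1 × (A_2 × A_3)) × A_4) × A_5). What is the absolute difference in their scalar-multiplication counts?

Order I = ((A_1 × ((A_2 × A_3) × A_4)) × A_5): (A_2 × A_3): 31×29 by 29×41 → 31×41, cost 31·29·41 = 36859; ((A_2 × A_3) × A_4): 31×41 by 41×2 → 31×2, cost 31·41·2 = 2542; cumulative 39401; (A_1 × ((A_2 × A_3) × A_4)): 44×31 by 31×2 → 44×2, cost 44·31·2 = 2728; cumulative 42129; ((A_1 × ((A_2 × A_3) × A_4)) × A_5): 44×2 by 2×23 → 44×23, cost 44·2·23 = 2024; cumulative 44153. Total 44153.
Order II = (((A_1 × (A_2 × A_3)) × A_4) × A_5): (A_2 × A_3): 31×29 by 29×41 → 31×41, cost 31·29·41 = 36859; (A_1 × (A_2 × A_3)): 44×31 by 31×41 → 44×41, cost 44·31·41 = 55924; cumulative 92783; ((A_1 × (A_2 × A_3)) × A_4): 44×41 by 41×2 → 44×2, cost 44·41·2 = 3608; cumulative 96391; (((A_1 × (A_2 × A_3)) × A_4) × A_5): 44×2 by 2×23 → 44×23, cost 44·2·23 = 2024; cumulative 98415. Total 98415.
Difference: |44153 − 98415| = 54262.

54262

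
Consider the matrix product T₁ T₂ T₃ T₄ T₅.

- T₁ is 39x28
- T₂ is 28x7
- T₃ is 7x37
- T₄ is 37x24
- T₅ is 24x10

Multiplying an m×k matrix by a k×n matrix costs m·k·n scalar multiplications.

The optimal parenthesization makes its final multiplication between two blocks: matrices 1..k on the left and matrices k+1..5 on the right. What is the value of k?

Adjacent pairs: T₁T₂ = 39·28·7 = 7644; T₂T₃ = 28·7·37 = 7252; T₃T₄ = 7·37·24 = 6216; T₄T₅ = 37·24·10 = 8880.
Length 3: T₁..T₃: k=1: 0+7252+39·28·37=47656; k=2: 7644+0+39·7·37=17745 → min 17745 | T₂..T₄: k=2: 0+6216+28·7·24=10920; k=3: 7252+0+28·37·24=32116 → min 10920 | T₃..T₅: k=3: 0+8880+7·37·10=11470; k=4: 6216+0+7·24·10=7896 → min 7896.
Length 4: T₁..T₄: k=1: 0+10920+39·28·24=37128; k=2: 7644+6216+39·7·24=20412; k=3: 17745+0+39·37·24=52377 → min 20412 | T₂..T₅: k=2: 0+7896+28·7·10=9856; k=3: 7252+8880+28·37·10=26492; k=4: 10920+0+28·24·10=17640 → min 9856.
Top-level splits: k=1: (T₁..T₁)·(T₂..T₅) → 0+9856+39·28·10 = 20776; k=2: (T₁..T₂)·(T₃..T₅) → 7644+7896+39·7·10 = 18270; k=3: (T₁..T₃)·(T₄..T₅) → 17745+8880+39·37·10 = 41055; k=4: (T₁..T₄)·(T₅..T₅) → 20412+0+39·24·10 = 29772.
Best split is after T₂, i.e. k = 2.

2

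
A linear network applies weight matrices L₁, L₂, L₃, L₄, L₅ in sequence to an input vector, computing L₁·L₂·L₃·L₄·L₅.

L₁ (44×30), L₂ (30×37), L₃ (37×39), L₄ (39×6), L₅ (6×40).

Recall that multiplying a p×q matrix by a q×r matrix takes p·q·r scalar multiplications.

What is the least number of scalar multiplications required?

Adjacent pairs: L₁L₂ = 44·30·37 = 48840; L₂L₃ = 30·37·39 = 43290; L₃L₄ = 37·39·6 = 8658; L₄L₅ = 39·6·40 = 9360.
Length 3: L₁..L₃: k=1: 0+43290+44·30·39=94770; k=2: 48840+0+44·37·39=112332 → min 94770 | L₂..L₄: k=2: 0+8658+30·37·6=15318; k=3: 43290+0+30·39·6=50310 → min 15318 | L₃..L₅: k=3: 0+9360+37·39·40=67080; k=4: 8658+0+37·6·40=17538 → min 17538.
Length 4: L₁..L₄: k=1: 0+15318+44·30·6=23238; k=2: 48840+8658+44·37·6=67266; k=3: 94770+0+44·39·6=105066 → min 23238 | L₂..L₅: k=2: 0+17538+30·37·40=61938; k=3: 43290+9360+30·39·40=99450; k=4: 15318+0+30·6·40=22518 → min 22518.
Length 5: L₁..L₅: k=1: 0+22518+44·30·40=75318; k=2: 48840+17538+44·37·40=131498; k=3: 94770+9360+44·39·40=172770; k=4: 23238+0+44·6·40=33798 → min 33798.
Optimal order: ((L₁·(L₂·(L₃·L₄)))·L₅) with cost 33798.

33798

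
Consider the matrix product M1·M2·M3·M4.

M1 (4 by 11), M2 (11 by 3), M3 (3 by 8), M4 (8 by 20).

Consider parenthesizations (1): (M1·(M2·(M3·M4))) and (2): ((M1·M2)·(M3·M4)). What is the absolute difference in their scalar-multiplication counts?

Order (1) = (M1·(M2·(M3·M4))): (M3·M4): 3×8 by 8×20 → 3×20, cost 3·8·20 = 480; (M2·(M3·M4)): 11×3 by 3×20 → 11×20, cost 11·3·20 = 660; cumulative 1140; (M1·(M2·(M3·M4))): 4×11 by 11×20 → 4×20, cost 4·11·20 = 880; cumulative 2020. Total 2020.
Order (2) = ((M1·M2)·(M3·M4)): (M1·M2): 4×11 by 11×3 → 4×3, cost 4·11·3 = 132; (M3·M4): 3×8 by 8×20 → 3×20, cost 3·8·20 = 480; ((M1·M2)·(M3·M4)): 4×3 by 3×20 → 4×20, cost 4·3·20 = 240; cumulative 852. Total 852.
Difference: |2020 − 852| = 1168.

1168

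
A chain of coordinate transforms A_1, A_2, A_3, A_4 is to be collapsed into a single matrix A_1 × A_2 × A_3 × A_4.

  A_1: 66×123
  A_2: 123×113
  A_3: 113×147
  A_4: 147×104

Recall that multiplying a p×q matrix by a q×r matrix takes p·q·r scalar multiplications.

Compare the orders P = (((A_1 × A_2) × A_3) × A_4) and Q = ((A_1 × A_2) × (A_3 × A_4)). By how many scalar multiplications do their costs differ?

Order P = (((A_1 × A_2) × A_3) × A_4): (A_1 × A_2): 66×123 by 123×113 → 66×113, cost 66·123·113 = 917334; ((A_1 × A_2) × A_3): 66×113 by 113×147 → 66×147, cost 66·113·147 = 1096326; cumulative 2013660; (((A_1 × A_2) × A_3) × A_4): 66×147 by 147×104 → 66×104, cost 66·147·104 = 1009008; cumulative 3022668. Total 3022668.
Order Q = ((A_1 × A_2) × (A_3 × A_4)): (A_1 × A_2): 66×123 by 123×113 → 66×113, cost 66·123·113 = 917334; (A_3 × A_4): 113×147 by 147×104 → 113×104, cost 113·147·104 = 1727544; ((A_1 × A_2) × (A_3 × A_4)): 66×113 by 113×104 → 66×104, cost 66·113·104 = 775632; cumulative 3420510. Total 3420510.
Difference: |3022668 − 3420510| = 397842.

397842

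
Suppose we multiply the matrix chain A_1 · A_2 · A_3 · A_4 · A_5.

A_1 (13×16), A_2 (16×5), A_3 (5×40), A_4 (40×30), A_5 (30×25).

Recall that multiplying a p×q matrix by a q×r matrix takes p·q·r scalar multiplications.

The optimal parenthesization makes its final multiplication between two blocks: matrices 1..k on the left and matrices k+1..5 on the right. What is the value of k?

2

Adjacent pairs: A_1A_2 = 13·16·5 = 1040; A_2A_3 = 16·5·40 = 3200; A_3A_4 = 5·40·30 = 6000; A_4A_5 = 40·30·25 = 30000.
Length 3: A_1..A_3: k=1: 0+3200+13·16·40=11520; k=2: 1040+0+13·5·40=3640 → min 3640 | A_2..A_4: k=2: 0+6000+16·5·30=8400; k=3: 3200+0+16·40·30=22400 → min 8400 | A_3..A_5: k=3: 0+30000+5·40·25=35000; k=4: 6000+0+5·30·25=9750 → min 9750.
Length 4: A_1..A_4: k=1: 0+8400+13·16·30=14640; k=2: 1040+6000+13·5·30=8990; k=3: 3640+0+13·40·30=19240 → min 8990 | A_2..A_5: k=2: 0+9750+16·5·25=11750; k=3: 3200+30000+16·40·25=49200; k=4: 8400+0+16·30·25=20400 → min 11750.
Top-level splits: k=1: (A_1..A_1)·(A_2..A_5) → 0+11750+13·16·25 = 16950; k=2: (A_1..A_2)·(A_3..A_5) → 1040+9750+13·5·25 = 12415; k=3: (A_1..A_3)·(A_4..A_5) → 3640+30000+13·40·25 = 46640; k=4: (A_1..A_4)·(A_5..A_5) → 8990+0+13·30·25 = 18740.
Best split is after A_2, i.e. k = 2.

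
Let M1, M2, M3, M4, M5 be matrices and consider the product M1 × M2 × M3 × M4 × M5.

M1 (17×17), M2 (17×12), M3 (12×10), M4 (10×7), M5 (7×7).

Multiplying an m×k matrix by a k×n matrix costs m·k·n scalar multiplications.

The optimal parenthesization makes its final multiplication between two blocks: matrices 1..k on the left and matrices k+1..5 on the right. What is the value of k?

Adjacent pairs: M1M2 = 17·17·12 = 3468; M2M3 = 17·12·10 = 2040; M3M4 = 12·10·7 = 840; M4M5 = 10·7·7 = 490.
Length 3: M1..M3: k=1: 0+2040+17·17·10=4930; k=2: 3468+0+17·12·10=5508 → min 4930 | M2..M4: k=2: 0+840+17·12·7=2268; k=3: 2040+0+17·10·7=3230 → min 2268 | M3..M5: k=3: 0+490+12·10·7=1330; k=4: 840+0+12·7·7=1428 → min 1330.
Length 4: M1..M4: k=1: 0+2268+17·17·7=4291; k=2: 3468+840+17·12·7=5736; k=3: 4930+0+17·10·7=6120 → min 4291 | M2..M5: k=2: 0+1330+17·12·7=2758; k=3: 2040+490+17·10·7=3720; k=4: 2268+0+17·7·7=3101 → min 2758.
Top-level splits: k=1: (M1..M1)·(M2..M5) → 0+2758+17·17·7 = 4781; k=2: (M1..M2)·(M3..M5) → 3468+1330+17·12·7 = 6226; k=3: (M1..M3)·(M4..M5) → 4930+490+17·10·7 = 6610; k=4: (M1..M4)·(M5..M5) → 4291+0+17·7·7 = 5124.
Best split is after M1, i.e. k = 1.

1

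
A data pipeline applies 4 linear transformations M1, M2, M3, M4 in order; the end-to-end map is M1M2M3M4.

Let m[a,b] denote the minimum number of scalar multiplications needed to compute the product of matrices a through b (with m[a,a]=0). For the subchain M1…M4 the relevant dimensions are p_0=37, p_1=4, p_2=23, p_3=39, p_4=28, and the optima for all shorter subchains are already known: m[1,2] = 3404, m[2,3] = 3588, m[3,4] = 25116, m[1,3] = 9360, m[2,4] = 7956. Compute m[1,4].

12100

m[1,4] = min over k∈[1,3] of m[1,k]+m[k+1,4]+p_{0}·p_k·p_{4}.
k=1: 0 + 7956 + 37·4·28 = 12100; k=2: 3404 + 25116 + 37·23·28 = 52348; k=3: 9360 + 0 + 37·39·28 = 49764.
Minimum: 12100 at k=1.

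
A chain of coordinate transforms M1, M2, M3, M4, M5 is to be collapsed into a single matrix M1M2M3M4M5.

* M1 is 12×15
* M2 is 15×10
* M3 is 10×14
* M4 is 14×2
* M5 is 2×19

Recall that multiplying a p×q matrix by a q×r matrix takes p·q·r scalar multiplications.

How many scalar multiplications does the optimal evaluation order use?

1396

Adjacent pairs: M1M2 = 12·15·10 = 1800; M2M3 = 15·10·14 = 2100; M3M4 = 10·14·2 = 280; M4M5 = 14·2·19 = 532.
Length 3: M1..M3: k=1: 0+2100+12·15·14=4620; k=2: 1800+0+12·10·14=3480 → min 3480 | M2..M4: k=2: 0+280+15·10·2=580; k=3: 2100+0+15·14·2=2520 → min 580 | M3..M5: k=3: 0+532+10·14·19=3192; k=4: 280+0+10·2·19=660 → min 660.
Length 4: M1..M4: k=1: 0+580+12·15·2=940; k=2: 1800+280+12·10·2=2320; k=3: 3480+0+12·14·2=3816 → min 940 | M2..M5: k=2: 0+660+15·10·19=3510; k=3: 2100+532+15·14·19=6622; k=4: 580+0+15·2·19=1150 → min 1150.
Length 5: M1..M5: k=1: 0+1150+12·15·19=4570; k=2: 1800+660+12·10·19=4740; k=3: 3480+532+12·14·19=7204; k=4: 940+0+12·2·19=1396 → min 1396.
Optimal order: ((M1(M2(M3M4)))M5) with cost 1396.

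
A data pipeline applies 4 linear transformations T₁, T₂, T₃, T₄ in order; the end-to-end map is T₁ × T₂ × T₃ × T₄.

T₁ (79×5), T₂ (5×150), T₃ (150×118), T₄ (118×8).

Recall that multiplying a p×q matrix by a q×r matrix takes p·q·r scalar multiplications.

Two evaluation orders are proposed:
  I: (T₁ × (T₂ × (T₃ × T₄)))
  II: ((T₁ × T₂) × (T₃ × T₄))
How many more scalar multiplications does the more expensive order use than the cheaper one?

Order I = (T₁ × (T₂ × (T₃ × T₄))): (T₃ × T₄): 150×118 by 118×8 → 150×8, cost 150·118·8 = 141600; (T₂ × (T₃ × T₄)): 5×150 by 150×8 → 5×8, cost 5·150·8 = 6000; cumulative 147600; (T₁ × (T₂ × (T₃ × T₄))): 79×5 by 5×8 → 79×8, cost 79·5·8 = 3160; cumulative 150760. Total 150760.
Order II = ((T₁ × T₂) × (T₃ × T₄)): (T₁ × T₂): 79×5 by 5×150 → 79×150, cost 79·5·150 = 59250; (T₃ × T₄): 150×118 by 118×8 → 150×8, cost 150·118·8 = 141600; ((T₁ × T₂) × (T₃ × T₄)): 79×150 by 150×8 → 79×8, cost 79·150·8 = 94800; cumulative 295650. Total 295650.
Difference: |150760 − 295650| = 144890.

144890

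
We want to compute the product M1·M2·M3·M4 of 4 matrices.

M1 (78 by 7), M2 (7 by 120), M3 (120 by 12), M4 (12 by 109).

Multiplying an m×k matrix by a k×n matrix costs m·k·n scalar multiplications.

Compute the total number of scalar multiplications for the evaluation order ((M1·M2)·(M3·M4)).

1242720

(M1·M2): 78×7 by 7×120 → 78×120, cost 78·7·120 = 65520
(M3·M4): 120×12 by 12×109 → 120×109, cost 120·12·109 = 156960
((M1·M2)·(M3·M4)): 78×120 by 120×109 → 78×109, cost 78·120·109 = 1020240; cumulative 1242720
Total: 1242720 scalar multiplications.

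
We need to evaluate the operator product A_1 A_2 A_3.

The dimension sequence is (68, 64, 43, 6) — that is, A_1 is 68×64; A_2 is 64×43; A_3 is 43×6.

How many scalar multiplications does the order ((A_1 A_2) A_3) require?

204680

(A_1 A_2): 68×64 by 64×43 → 68×43, cost 68·64·43 = 187136
((A_1 A_2) A_3): 68×43 by 43×6 → 68×6, cost 68·43·6 = 17544; cumulative 204680
Total: 204680 scalar multiplications.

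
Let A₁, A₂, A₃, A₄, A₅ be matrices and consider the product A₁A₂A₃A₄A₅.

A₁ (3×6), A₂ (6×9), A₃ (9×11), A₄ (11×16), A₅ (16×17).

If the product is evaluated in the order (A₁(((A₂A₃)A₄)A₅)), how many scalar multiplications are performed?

(A₂A₃): 6×9 by 9×11 → 6×11, cost 6·9·11 = 594
((A₂A₃)A₄): 6×11 by 11×16 → 6×16, cost 6·11·16 = 1056; cumulative 1650
(((A₂A₃)A₄)A₅): 6×16 by 16×17 → 6×17, cost 6·16·17 = 1632; cumulative 3282
(A₁(((A₂A₃)A₄)A₅)): 3×6 by 6×17 → 3×17, cost 3·6·17 = 306; cumulative 3588
Total: 3588 scalar multiplications.

3588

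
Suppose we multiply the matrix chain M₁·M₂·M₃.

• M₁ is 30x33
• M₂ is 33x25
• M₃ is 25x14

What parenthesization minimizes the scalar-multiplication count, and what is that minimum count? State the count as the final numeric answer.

(M₁·(M₂·M₃)): cost 25410.
((M₁·M₂)·M₃): cost 35250.
Optimal: (M₁·(M₂·M₃)) with cost 25410.

25410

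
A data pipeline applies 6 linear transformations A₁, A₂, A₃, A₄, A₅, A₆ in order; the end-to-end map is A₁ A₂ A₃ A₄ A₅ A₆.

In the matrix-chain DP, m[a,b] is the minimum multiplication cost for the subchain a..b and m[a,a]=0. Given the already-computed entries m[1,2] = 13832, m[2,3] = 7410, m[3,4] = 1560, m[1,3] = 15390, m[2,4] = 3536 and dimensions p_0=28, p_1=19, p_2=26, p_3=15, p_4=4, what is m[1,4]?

5664

m[1,4] = min over k∈[1,3] of m[1,k]+m[k+1,4]+p_{0}·p_k·p_{4}.
k=1: 0 + 3536 + 28·19·4 = 5664; k=2: 13832 + 1560 + 28·26·4 = 18304; k=3: 15390 + 0 + 28·15·4 = 17070.
Minimum: 5664 at k=1.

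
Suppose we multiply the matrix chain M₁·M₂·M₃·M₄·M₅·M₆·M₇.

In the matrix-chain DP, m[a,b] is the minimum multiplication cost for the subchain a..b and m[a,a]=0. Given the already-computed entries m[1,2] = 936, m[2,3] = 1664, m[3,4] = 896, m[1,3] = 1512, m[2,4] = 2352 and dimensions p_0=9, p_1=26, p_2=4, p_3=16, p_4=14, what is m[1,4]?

m[1,4] = min over k∈[1,3] of m[1,k]+m[k+1,4]+p_{0}·p_k·p_{4}.
k=1: 0 + 2352 + 9·26·14 = 5628; k=2: 936 + 896 + 9·4·14 = 2336; k=3: 1512 + 0 + 9·16·14 = 3528.
Minimum: 2336 at k=2.

2336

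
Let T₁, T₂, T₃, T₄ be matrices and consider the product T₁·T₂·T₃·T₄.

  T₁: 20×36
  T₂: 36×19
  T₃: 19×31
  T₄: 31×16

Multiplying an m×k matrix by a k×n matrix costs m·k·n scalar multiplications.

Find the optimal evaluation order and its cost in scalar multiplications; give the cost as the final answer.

Adjacent pairs: T₁T₂ = 20·36·19 = 13680; T₂T₃ = 36·19·31 = 21204; T₃T₄ = 19·31·16 = 9424.
Length 3: T₁..T₃: k=1: 0+21204+20·36·31=43524; k=2: 13680+0+20·19·31=25460 → min 25460 | T₂..T₄: k=2: 0+9424+36·19·16=20368; k=3: 21204+0+36·31·16=39060 → min 20368.
Length 4: T₁..T₄: k=1: 0+20368+20·36·16=31888; k=2: 13680+9424+20·19·16=29184; k=3: 25460+0+20·31·16=35380 → min 29184.
Optimal parenthesization: ((T₁·T₂)·(T₃·T₄)) with cost 29184.

29184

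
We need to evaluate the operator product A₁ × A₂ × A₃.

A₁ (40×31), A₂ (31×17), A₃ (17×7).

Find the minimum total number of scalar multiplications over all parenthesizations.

Order (A₁ × (A₂ × A₃)): (A₂ × A₃): 31×17 by 17×7 → 31×7, cost 31·17·7 = 3689; (A₁ × (A₂ × A₃)): 40×31 by 31×7 → 40×7, cost 40·31·7 = 8680; cumulative 12369. Total 12369.
Order ((A₁ × A₂) × A₃): (A₁ × A₂): 40×31 by 31×17 → 40×17, cost 40·31·17 = 21080; ((A₁ × A₂) × A₃): 40×17 by 17×7 → 40×7, cost 40·17·7 = 4760; cumulative 25840. Total 25840.
Minimum: 12369.

12369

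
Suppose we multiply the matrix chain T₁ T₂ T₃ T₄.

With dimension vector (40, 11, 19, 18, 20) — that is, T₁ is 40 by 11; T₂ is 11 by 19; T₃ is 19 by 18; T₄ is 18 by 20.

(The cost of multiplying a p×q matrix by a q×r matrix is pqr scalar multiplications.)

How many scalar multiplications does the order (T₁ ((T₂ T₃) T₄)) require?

16522

(T₂ T₃): 11×19 by 19×18 → 11×18, cost 11·19·18 = 3762
((T₂ T₃) T₄): 11×18 by 18×20 → 11×20, cost 11·18·20 = 3960; cumulative 7722
(T₁ ((T₂ T₃) T₄)): 40×11 by 11×20 → 40×20, cost 40·11·20 = 8800; cumulative 16522
Total: 16522 scalar multiplications.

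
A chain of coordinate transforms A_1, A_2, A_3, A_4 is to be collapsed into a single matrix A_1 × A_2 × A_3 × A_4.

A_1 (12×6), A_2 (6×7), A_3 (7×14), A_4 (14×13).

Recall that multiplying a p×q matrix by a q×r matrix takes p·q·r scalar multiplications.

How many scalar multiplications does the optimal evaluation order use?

Adjacent pairs: A_1A_2 = 12·6·7 = 504; A_2A_3 = 6·7·14 = 588; A_3A_4 = 7·14·13 = 1274.
Length 3: A_1..A_3: k=1: 0+588+12·6·14=1596; k=2: 504+0+12·7·14=1680 → min 1596 | A_2..A_4: k=2: 0+1274+6·7·13=1820; k=3: 588+0+6·14·13=1680 → min 1680.
Length 4: A_1..A_4: k=1: 0+1680+12·6·13=2616; k=2: 504+1274+12·7·13=2870; k=3: 1596+0+12·14·13=3780 → min 2616.
Optimal order: (A_1 × ((A_2 × A_3) × A_4)) with cost 2616.

2616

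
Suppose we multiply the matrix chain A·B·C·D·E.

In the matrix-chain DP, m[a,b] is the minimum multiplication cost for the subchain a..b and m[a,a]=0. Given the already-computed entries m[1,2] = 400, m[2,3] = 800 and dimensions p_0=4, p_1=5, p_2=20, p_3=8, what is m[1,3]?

960

m[1,3] = min over k∈[1,2] of m[1,k]+m[k+1,3]+p_{0}·p_k·p_{3}.
k=1: 0 + 800 + 4·5·8 = 960; k=2: 400 + 0 + 4·20·8 = 1040.
Minimum: 960 at k=1.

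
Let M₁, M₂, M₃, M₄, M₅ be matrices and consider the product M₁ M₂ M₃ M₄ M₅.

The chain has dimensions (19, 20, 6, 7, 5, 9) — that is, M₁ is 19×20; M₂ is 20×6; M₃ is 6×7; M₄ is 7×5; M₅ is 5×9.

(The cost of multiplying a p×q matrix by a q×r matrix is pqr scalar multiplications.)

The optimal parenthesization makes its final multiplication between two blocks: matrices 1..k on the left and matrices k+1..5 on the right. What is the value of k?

Adjacent pairs: M₁M₂ = 19·20·6 = 2280; M₂M₃ = 20·6·7 = 840; M₃M₄ = 6·7·5 = 210; M₄M₅ = 7·5·9 = 315.
Length 3: M₁..M₃: k=1: 0+840+19·20·7=3500; k=2: 2280+0+19·6·7=3078 → min 3078 | M₂..M₄: k=2: 0+210+20·6·5=810; k=3: 840+0+20·7·5=1540 → min 810 | M₃..M₅: k=3: 0+315+6·7·9=693; k=4: 210+0+6·5·9=480 → min 480.
Length 4: M₁..M₄: k=1: 0+810+19·20·5=2710; k=2: 2280+210+19·6·5=3060; k=3: 3078+0+19·7·5=3743 → min 2710 | M₂..M₅: k=2: 0+480+20·6·9=1560; k=3: 840+315+20·7·9=2415; k=4: 810+0+20·5·9=1710 → min 1560.
Top-level splits: k=1: (M₁..M₁)·(M₂..M₅) → 0+1560+19·20·9 = 4980; k=2: (M₁..M₂)·(M₃..M₅) → 2280+480+19·6·9 = 3786; k=3: (M₁..M₃)·(M₄..M₅) → 3078+315+19·7·9 = 4590; k=4: (M₁..M₄)·(M₅..M₅) → 2710+0+19·5·9 = 3565.
Best split is after M₄, i.e. k = 4.

4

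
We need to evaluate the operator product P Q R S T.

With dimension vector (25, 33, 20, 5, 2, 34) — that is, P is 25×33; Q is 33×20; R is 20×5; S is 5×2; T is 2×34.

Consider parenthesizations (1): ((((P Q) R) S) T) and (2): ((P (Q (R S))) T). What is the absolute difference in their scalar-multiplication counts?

16080

Order (1) = ((((P Q) R) S) T): (P Q): 25×33 by 33×20 → 25×20, cost 25·33·20 = 16500; ((P Q) R): 25×20 by 20×5 → 25×5, cost 25·20·5 = 2500; cumulative 19000; (((P Q) R) S): 25×5 by 5×2 → 25×2, cost 25·5·2 = 250; cumulative 19250; ((((P Q) R) S) T): 25×2 by 2×34 → 25×34, cost 25·2·34 = 1700; cumulative 20950. Total 20950.
Order (2) = ((P (Q (R S))) T): (R S): 20×5 by 5×2 → 20×2, cost 20·5·2 = 200; (Q (R S)): 33×20 by 20×2 → 33×2, cost 33·20·2 = 1320; cumulative 1520; (P (Q (R S))): 25×33 by 33×2 → 25×2, cost 25·33·2 = 1650; cumulative 3170; ((P (Q (R S))) T): 25×2 by 2×34 → 25×34, cost 25·2·34 = 1700; cumulative 4870. Total 4870.
Difference: |20950 − 4870| = 16080.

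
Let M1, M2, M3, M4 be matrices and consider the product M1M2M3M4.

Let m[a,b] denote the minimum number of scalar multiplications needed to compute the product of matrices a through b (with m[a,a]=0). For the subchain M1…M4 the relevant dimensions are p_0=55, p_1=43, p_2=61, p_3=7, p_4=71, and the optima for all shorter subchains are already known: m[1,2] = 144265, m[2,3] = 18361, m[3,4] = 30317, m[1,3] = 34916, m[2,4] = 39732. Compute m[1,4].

m[1,4] = min over k∈[1,3] of m[1,k]+m[k+1,4]+p_{0}·p_k·p_{4}.
k=1: 0 + 39732 + 55·43·71 = 207647; k=2: 144265 + 30317 + 55·61·71 = 412787; k=3: 34916 + 0 + 55·7·71 = 62251.
Minimum: 62251 at k=3.

62251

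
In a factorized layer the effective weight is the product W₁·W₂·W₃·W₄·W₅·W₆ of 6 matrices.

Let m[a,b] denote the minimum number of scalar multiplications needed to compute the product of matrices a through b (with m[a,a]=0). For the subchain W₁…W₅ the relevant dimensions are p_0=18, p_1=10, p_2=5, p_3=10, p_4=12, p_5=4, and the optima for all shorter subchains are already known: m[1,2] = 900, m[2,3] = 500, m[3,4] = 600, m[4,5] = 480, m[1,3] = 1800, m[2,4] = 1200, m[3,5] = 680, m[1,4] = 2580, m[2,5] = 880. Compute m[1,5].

1600

m[1,5] = min over k∈[1,4] of m[1,k]+m[k+1,5]+p_{0}·p_k·p_{5}.
k=1: 0 + 880 + 18·10·4 = 1600; k=2: 900 + 680 + 18·5·4 = 1940; k=3: 1800 + 480 + 18·10·4 = 3000; k=4: 2580 + 0 + 18·12·4 = 3444.
Minimum: 1600 at k=1.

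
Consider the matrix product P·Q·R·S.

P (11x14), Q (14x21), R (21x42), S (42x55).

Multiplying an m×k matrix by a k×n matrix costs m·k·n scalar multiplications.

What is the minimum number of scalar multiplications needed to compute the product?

38346

Adjacent pairs: PQ = 11·14·21 = 3234; QR = 14·21·42 = 12348; RS = 21·42·55 = 48510.
Length 3: P..R: k=1: 0+12348+11·14·42=18816; k=2: 3234+0+11·21·42=12936 → min 12936 | Q..S: k=2: 0+48510+14·21·55=64680; k=3: 12348+0+14·42·55=44688 → min 44688.
Length 4: P..S: k=1: 0+44688+11·14·55=53158; k=2: 3234+48510+11·21·55=64449; k=3: 12936+0+11·42·55=38346 → min 38346.
Optimal order: (((P·Q)·R)·S) with cost 38346.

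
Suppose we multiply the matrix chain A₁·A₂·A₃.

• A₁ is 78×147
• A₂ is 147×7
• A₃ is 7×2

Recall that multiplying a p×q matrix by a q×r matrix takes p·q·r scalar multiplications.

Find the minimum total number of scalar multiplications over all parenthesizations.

24990

Order (A₁·(A₂·A₃)): (A₂·A₃): 147×7 by 7×2 → 147×2, cost 147·7·2 = 2058; (A₁·(A₂·A₃)): 78×147 by 147×2 → 78×2, cost 78·147·2 = 22932; cumulative 24990. Total 24990.
Order ((A₁·A₂)·A₃): (A₁·A₂): 78×147 by 147×7 → 78×7, cost 78·147·7 = 80262; ((A₁·A₂)·A₃): 78×7 by 7×2 → 78×2, cost 78·7·2 = 1092; cumulative 81354. Total 81354.
Minimum: 24990.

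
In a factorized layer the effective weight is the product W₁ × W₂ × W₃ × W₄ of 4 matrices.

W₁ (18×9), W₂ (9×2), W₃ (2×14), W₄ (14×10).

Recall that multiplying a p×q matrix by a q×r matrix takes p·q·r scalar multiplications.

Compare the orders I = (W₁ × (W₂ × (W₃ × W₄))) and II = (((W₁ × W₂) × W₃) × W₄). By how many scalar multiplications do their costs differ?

1268

Order I = (W₁ × (W₂ × (W₃ × W₄))): (W₃ × W₄): 2×14 by 14×10 → 2×10, cost 2·14·10 = 280; (W₂ × (W₃ × W₄)): 9×2 by 2×10 → 9×10, cost 9·2·10 = 180; cumulative 460; (W₁ × (W₂ × (W₃ × W₄))): 18×9 by 9×10 → 18×10, cost 18·9·10 = 1620; cumulative 2080. Total 2080.
Order II = (((W₁ × W₂) × W₃) × W₄): (W₁ × W₂): 18×9 by 9×2 → 18×2, cost 18·9·2 = 324; ((W₁ × W₂) × W₃): 18×2 by 2×14 → 18×14, cost 18·2·14 = 504; cumulative 828; (((W₁ × W₂) × W₃) × W₄): 18×14 by 14×10 → 18×10, cost 18·14·10 = 2520; cumulative 3348. Total 3348.
Difference: |2080 − 3348| = 1268.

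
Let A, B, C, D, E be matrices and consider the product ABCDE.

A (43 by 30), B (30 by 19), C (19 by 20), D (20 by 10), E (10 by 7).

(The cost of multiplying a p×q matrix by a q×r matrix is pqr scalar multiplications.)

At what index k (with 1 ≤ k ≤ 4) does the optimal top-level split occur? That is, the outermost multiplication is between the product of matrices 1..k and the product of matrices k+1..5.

Adjacent pairs: AB = 43·30·19 = 24510; BC = 30·19·20 = 11400; CD = 19·20·10 = 3800; DE = 20·10·7 = 1400.
Length 3: A..C: k=1: 0+11400+43·30·20=37200; k=2: 24510+0+43·19·20=40850 → min 37200 | B..D: k=2: 0+3800+30·19·10=9500; k=3: 11400+0+30·20·10=17400 → min 9500 | C..E: k=3: 0+1400+19·20·7=4060; k=4: 3800+0+19·10·7=5130 → min 4060.
Length 4: A..D: k=1: 0+9500+43·30·10=22400; k=2: 24510+3800+43·19·10=36480; k=3: 37200+0+43·20·10=45800 → min 22400 | B..E: k=2: 0+4060+30·19·7=8050; k=3: 11400+1400+30·20·7=17000; k=4: 9500+0+30·10·7=11600 → min 8050.
Top-level splits: k=1: (A..A)·(B..E) → 0+8050+43·30·7 = 17080; k=2: (A..B)·(C..E) → 24510+4060+43·19·7 = 34289; k=3: (A..C)·(D..E) → 37200+1400+43·20·7 = 44620; k=4: (A..D)·(E..E) → 22400+0+43·10·7 = 25410.
Best split is after A, i.e. k = 1.

1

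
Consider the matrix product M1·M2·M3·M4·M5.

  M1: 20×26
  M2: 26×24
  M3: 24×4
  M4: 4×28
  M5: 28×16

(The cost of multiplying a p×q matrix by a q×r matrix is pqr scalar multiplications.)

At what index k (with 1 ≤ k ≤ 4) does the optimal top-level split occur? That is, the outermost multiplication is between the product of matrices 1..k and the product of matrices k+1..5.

3

Adjacent pairs: M1M2 = 20·26·24 = 12480; M2M3 = 26·24·4 = 2496; M3M4 = 24·4·28 = 2688; M4M5 = 4·28·16 = 1792.
Length 3: M1..M3: k=1: 0+2496+20·26·4=4576; k=2: 12480+0+20·24·4=14400 → min 4576 | M2..M4: k=2: 0+2688+26·24·28=20160; k=3: 2496+0+26·4·28=5408 → min 5408 | M3..M5: k=3: 0+1792+24·4·16=3328; k=4: 2688+0+24·28·16=13440 → min 3328.
Length 4: M1..M4: k=1: 0+5408+20·26·28=19968; k=2: 12480+2688+20·24·28=28608; k=3: 4576+0+20·4·28=6816 → min 6816 | M2..M5: k=2: 0+3328+26·24·16=13312; k=3: 2496+1792+26·4·16=5952; k=4: 5408+0+26·28·16=17056 → min 5952.
Top-level splits: k=1: (M1..M1)·(M2..M5) → 0+5952+20·26·16 = 14272; k=2: (M1..M2)·(M3..M5) → 12480+3328+20·24·16 = 23488; k=3: (M1..M3)·(M4..M5) → 4576+1792+20·4·16 = 7648; k=4: (M1..M4)·(M5..M5) → 6816+0+20·28·16 = 15776.
Best split is after M3, i.e. k = 3.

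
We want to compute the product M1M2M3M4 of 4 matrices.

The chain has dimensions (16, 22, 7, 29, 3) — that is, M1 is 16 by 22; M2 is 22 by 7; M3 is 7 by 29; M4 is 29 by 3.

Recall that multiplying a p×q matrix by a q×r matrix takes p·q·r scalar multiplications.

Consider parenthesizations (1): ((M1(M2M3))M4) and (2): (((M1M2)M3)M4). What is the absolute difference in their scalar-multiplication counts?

8962

Order (1) = ((M1(M2M3))M4): (M2M3): 22×7 by 7×29 → 22×29, cost 22·7·29 = 4466; (M1(M2M3)): 16×22 by 22×29 → 16×29, cost 16·22·29 = 10208; cumulative 14674; ((M1(M2M3))M4): 16×29 by 29×3 → 16×3, cost 16·29·3 = 1392; cumulative 16066. Total 16066.
Order (2) = (((M1M2)M3)M4): (M1M2): 16×22 by 22×7 → 16×7, cost 16·22·7 = 2464; ((M1M2)M3): 16×7 by 7×29 → 16×29, cost 16·7·29 = 3248; cumulative 5712; (((M1M2)M3)M4): 16×29 by 29×3 → 16×3, cost 16·29·3 = 1392; cumulative 7104. Total 7104.
Difference: |16066 − 7104| = 8962.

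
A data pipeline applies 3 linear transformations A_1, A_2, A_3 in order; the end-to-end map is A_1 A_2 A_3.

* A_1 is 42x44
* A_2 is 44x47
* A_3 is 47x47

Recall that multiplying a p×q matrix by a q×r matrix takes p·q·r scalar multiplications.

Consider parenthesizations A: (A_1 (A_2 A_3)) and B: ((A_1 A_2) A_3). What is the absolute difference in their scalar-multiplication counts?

Order A = (A_1 (A_2 A_3)): (A_2 A_3): 44×47 by 47×47 → 44×47, cost 44·47·47 = 97196; (A_1 (A_2 A_3)): 42×44 by 44×47 → 42×47, cost 42·44·47 = 86856; cumulative 184052. Total 184052.
Order B = ((A_1 A_2) A_3): (A_1 A_2): 42×44 by 44×47 → 42×47, cost 42·44·47 = 86856; ((A_1 A_2) A_3): 42×47 by 47×47 → 42×47, cost 42·47·47 = 92778; cumulative 179634. Total 179634.
Difference: |184052 − 179634| = 4418.

4418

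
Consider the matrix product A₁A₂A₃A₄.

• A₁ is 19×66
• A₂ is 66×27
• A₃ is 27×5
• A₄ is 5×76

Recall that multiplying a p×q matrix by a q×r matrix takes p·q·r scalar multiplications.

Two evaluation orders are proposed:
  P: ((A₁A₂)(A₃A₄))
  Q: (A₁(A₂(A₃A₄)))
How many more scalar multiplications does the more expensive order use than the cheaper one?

157890

Order P = ((A₁A₂)(A₃A₄)): (A₁A₂): 19×66 by 66×27 → 19×27, cost 19·66·27 = 33858; (A₃A₄): 27×5 by 5×76 → 27×76, cost 27·5·76 = 10260; ((A₁A₂)(A₃A₄)): 19×27 by 27×76 → 19×76, cost 19·27·76 = 38988; cumulative 83106. Total 83106.
Order Q = (A₁(A₂(A₃A₄))): (A₃A₄): 27×5 by 5×76 → 27×76, cost 27·5·76 = 10260; (A₂(A₃A₄)): 66×27 by 27×76 → 66×76, cost 66·27·76 = 135432; cumulative 145692; (A₁(A₂(A₃A₄))): 19×66 by 66×76 → 19×76, cost 19·66·76 = 95304; cumulative 240996. Total 240996.
Difference: |83106 − 240996| = 157890.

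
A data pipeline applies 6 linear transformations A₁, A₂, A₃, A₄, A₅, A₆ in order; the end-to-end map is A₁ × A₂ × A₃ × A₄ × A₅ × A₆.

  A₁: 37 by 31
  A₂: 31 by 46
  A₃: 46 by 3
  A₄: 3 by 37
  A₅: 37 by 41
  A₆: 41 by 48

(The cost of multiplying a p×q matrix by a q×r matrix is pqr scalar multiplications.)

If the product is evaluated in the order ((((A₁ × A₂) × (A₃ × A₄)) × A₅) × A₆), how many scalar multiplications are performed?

249787

(A₁ × A₂): 37×31 by 31×46 → 37×46, cost 37·31·46 = 52762
(A₃ × A₄): 46×3 by 3×37 → 46×37, cost 46·3·37 = 5106
((A₁ × A₂) × (A₃ × A₄)): 37×46 by 46×37 → 37×37, cost 37·46·37 = 62974; cumulative 120842
(((A₁ × A₂) × (A₃ × A₄)) × A₅): 37×37 by 37×41 → 37×41, cost 37·37·41 = 56129; cumulative 176971
((((A₁ × A₂) × (A₃ × A₄)) × A₅) × A₆): 37×41 by 41×48 → 37×48, cost 37·41·48 = 72816; cumulative 249787
Total: 249787 scalar multiplications.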